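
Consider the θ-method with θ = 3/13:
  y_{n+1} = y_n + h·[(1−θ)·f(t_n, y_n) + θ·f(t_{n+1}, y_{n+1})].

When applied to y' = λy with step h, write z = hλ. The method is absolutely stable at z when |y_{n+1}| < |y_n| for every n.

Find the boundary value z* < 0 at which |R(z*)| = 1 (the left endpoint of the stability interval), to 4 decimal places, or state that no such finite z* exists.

Set f=λy, z=hλ:
  y_{n+1} = y_n + z·[10/13·y_n + 3/13·y_{n+1}] ⇒ (1 − 3/13z)y_{n+1} = (1 + 10/13z)y_n
  R(z) = (1 + 10/13z)/(1 − 3/13z).

Find x<0 with |R(x)|<1.
x=-0.41: |R|=0.6254
R=−1: 1+10/13x = −1+3/13x ⇒ -7/13x=2 ⇒ x=2/(-7/13)=-3.7143
Confirm numerically:
  x=-2.299: |R|=0.50209 <1
  x=-1.895: |R|=0.31844 <1
  x=-1.841: |R|=0.29207 <1
  x=-1.741: |R|=0.24200 <1
  x=-4.261: |R|=1.14843 >1
  x=-3.837: |R|=1.03505 >1
So |R|<1 on (-3.7143, 0).

left endpoint -3.7143.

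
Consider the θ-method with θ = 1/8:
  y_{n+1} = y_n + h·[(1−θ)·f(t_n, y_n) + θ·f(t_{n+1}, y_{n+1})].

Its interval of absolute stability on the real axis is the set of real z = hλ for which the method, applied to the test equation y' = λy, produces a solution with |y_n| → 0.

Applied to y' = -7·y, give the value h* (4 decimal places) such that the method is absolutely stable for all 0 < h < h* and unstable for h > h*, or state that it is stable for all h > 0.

On y'=λy, z=hλ:
  y_{n+1} = y_n + z·[7/8·y_n + 1/8·y_{n+1}] ⇒ (1 − 1/8z)y_{n+1} = (1 + 7/8z)y_n
  Hence R(z) = (1 + 7/8z)/(1 − 1/8z).

Need |R(x)|<1, x<0.
x=-1.44: |R|=0.2203
R=−1: 1+7/8x = −1+1/8x ⇒ -3/4x=2 ⇒ x=2/(-3/4)=-2.6667
Confirm numerically:
  x=-2.457: |R|=0.87970 <1
  x=-2.145: |R|=0.69147 <1
  x=-1.276: |R|=0.10047 <1
  x=-2.920: |R|=1.13919 >1
  x=-2.843: |R|=1.09757 >1
  x=-2.688: |R|=1.01198 >1
Interval (-2.6667, 0).

(-2.6667,0); λ=-7 ⇒ h* = (8/3)/7 = 0.3810.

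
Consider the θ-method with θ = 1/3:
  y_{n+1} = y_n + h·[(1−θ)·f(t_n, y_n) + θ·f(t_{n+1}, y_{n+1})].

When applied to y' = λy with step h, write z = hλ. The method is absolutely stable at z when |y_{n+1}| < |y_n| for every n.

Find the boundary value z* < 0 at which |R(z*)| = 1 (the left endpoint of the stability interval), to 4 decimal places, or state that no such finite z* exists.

Test eqn y'=λy, z=hλ:
  y_{n+1} = y_n + z·[2/3·y_n + 1/3·y_{n+1}] ⇒ (1 − 1/3z)y_{n+1} = (1 + 2/3z)y_n
  R(z) = (1 + 2/3z)/(1 − 1/3z).

Boundary: |R(x)|=1, x<0.
x=-0.34: |R|=0.6946
R=−1: 1+2/3x = −1+1/3x ⇒ -1/3x=2 ⇒ x=2/(-1/3)=-6.0000
Confirm numerically:
  x=-4.541: |R|=0.80652 <1
  x=-3.646: |R|=0.64580 <1
  x=-2.561: |R|=0.38159 <1
  x=-6.577: |R|=1.06025 >1
  x=-6.056: |R|=1.00618 >1
Interval (-6.0000, 0).

left endpoint -6.0000.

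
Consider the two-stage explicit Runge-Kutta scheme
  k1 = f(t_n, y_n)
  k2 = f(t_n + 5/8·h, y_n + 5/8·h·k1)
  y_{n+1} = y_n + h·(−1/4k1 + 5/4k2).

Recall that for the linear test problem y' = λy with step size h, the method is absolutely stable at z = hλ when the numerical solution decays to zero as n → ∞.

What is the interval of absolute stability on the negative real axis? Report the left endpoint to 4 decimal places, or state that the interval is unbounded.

z∈(-1.2800,0).

Test eqn y'=λy, z=hλ:
  k1=λy_n ⇒ h·k1=z·y_n;  k2=λ(1+5/8z)y_n ⇒ h·k2=z(1+5/8z)y_n
  y_{n+1}/y_n = 1 − 1/4z + 5/4z(1+5/8z) = 1 + z + 25/32z²
  so R(z) = 1 + z + 25/32z².

Find x<0 with |R(x)|<1.
x=-0.52: |R|=0.6912
R=1: x+25/32x²=0 ⇒ x=−32/25=-1.2800; min R=1−1/(4·25/32)=0.6800>−1
Confirm numerically:
  x=-1.179: |R|=0.90697 <1
  x=-1.103: |R|=0.84748 <1
  x=-1.055: |R|=0.81455 <1
  x=-0.817: |R|=0.70448 <1
  x=-1.518: |R|=1.28225 >1
  x=-1.455: |R|=1.19893 >1
Interval (-1.2800, 0).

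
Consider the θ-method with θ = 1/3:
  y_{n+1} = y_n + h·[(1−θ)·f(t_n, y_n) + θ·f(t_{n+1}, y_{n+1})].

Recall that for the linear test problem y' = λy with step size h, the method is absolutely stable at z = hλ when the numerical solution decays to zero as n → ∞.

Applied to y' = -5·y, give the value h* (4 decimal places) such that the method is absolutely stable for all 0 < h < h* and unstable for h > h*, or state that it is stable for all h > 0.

Set f=λy, z=hλ:
  y_{n+1} = y_n + z·[2/3·y_n + 1/3·y_{n+1}] ⇒ (1 − 1/3z)y_{n+1} = (1 + 2/3z)y_n
  so R(z) = (1 + 2/3z)/(1 − 1/3z).

Boundary: |R(x)|=1, x<0.
x=-0.83: |R|=0.3499
R=−1: 1+2/3x = −1+1/3x ⇒ -1/3x=2 ⇒ x=2/(-1/3)=-6.0000
Confirm numerically:
  x=-4.310: |R|=0.76881 <1
  x=-3.465: |R|=0.60789 <1
  x=-3.426: |R|=0.59944 <1
  x=-3.197: |R|=0.54768 <1
  x=-6.557: |R|=1.05828 >1
  x=-6.431: |R|=1.04570 >1
  x=-6.033: |R|=1.00365 >1
So |R|<1 on (-6.0000, 0).

(-6.0000,0); λ=-5 ⇒ h* = (6)/5 = 1.2000.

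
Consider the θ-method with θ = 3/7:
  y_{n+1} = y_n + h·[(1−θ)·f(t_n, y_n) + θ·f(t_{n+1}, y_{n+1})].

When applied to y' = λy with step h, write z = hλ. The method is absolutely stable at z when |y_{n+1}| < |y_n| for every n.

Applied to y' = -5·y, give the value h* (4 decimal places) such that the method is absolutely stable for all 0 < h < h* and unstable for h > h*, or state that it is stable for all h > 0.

(-14.0000,0); λ=-5 ⇒ h* = (14)/5 = 2.8000.

With y'=λy (z=hλ):
  y_{n+1} = y_n + z·[4/7·y_n + 3/7·y_{n+1}] ⇒ (1 − 3/7z)y_{n+1} = (1 + 4/7z)y_n
  ⇒ R(z) = (1 + 4/7z)/(1 − 3/7z).

Need |R(x)|<1, x<0.
x=-1.75: |R|=0.0000
R=−1: 1+4/7x = −1+3/7x ⇒ -1/7x=2 ⇒ x=2/(-1/7)=-14.0000
Confirm numerically:
  x=-13.279: |R|=0.98461 <1
  x=-13.183: |R|=0.98245 <1
  x=-12.499: |R|=0.96627 <1
  x=-12.315: |R|=0.96166 <1
  x=-14.543: |R|=1.01073 >1
  x=-14.519: |R|=1.01027 >1
  x=-14.175: |R|=1.00353 >1
So |R|<1 on (-14.0000, 0).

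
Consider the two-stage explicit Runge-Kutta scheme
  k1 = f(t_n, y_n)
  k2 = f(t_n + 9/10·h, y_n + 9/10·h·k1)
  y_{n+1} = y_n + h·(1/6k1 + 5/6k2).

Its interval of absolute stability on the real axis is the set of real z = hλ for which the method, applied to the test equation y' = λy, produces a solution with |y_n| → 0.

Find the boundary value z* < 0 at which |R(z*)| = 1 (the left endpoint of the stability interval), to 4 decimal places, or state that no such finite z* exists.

left endpoint -1.3333.

On y'=λy, z=hλ:
  k1=λy_n ⇒ h·k1=z·y_n;  k2=λ(1+9/10z)y_n ⇒ h·k2=z(1+9/10z)y_n
  y_{n+1}/y_n = 1 + 1/6z + 5/6z(1+9/10z) = 1 + z + 3/4z²
  R(z) = 1 + z + 3/4z².

Solve |R(x)|<1 on ℝ⁻.
x=-0.52: |R|=0.6828
R=1: x+3/4x²=0 ⇒ x=−4/3=-1.3333; min R=1−1/(4·3/4)=0.6667>−1
Confirm numerically:
  x=-1.050: |R|=0.77688 <1
  x=-0.882: |R|=0.70144 <1
  x=-0.694: |R|=0.66723 <1
  x=-0.534: |R|=0.67987 <1
  x=-1.850: |R|=1.71688 >1
  x=-1.766: |R|=1.57307 >1
  x=-1.441: |R|=1.11636 >1
So |R|<1 on (-1.3333, 0).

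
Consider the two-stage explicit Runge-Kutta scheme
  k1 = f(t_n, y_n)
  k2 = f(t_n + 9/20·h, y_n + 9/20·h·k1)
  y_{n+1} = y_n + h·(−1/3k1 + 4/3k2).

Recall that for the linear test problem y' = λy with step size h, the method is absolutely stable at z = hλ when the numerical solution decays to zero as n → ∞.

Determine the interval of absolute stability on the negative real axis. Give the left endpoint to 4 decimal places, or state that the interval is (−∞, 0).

On y'=λy, z=hλ:
  k1=λy_n ⇒ h·k1=z·y_n;  k2=λ(1+9/20z)y_n ⇒ h·k2=z(1+9/20z)y_n
  y_{n+1}/y_n = 1 − 1/3z + 4/3z(1+9/20z) = 1 + z + 3/5z²
  ⇒ R(z) = 1 + z + 3/5z².

Find x<0 with |R(x)|<1.
x=-1.68: |R|=1.0134
R=1: x+3/5x²=0 ⇒ x=−5/3=-1.6667; min R=1−1/(4·3/5)=0.5833>−1
Confirm numerically:
  x=-1.554: |R|=0.89495 <1
  x=-1.340: |R|=0.73736 <1
  x=-0.912: |R|=0.58705 <1
  x=-0.717: |R|=0.59145 <1
  x=-1.850: |R|=1.20350 >1
  x=-1.814: |R|=1.16036 >1
Stable set (-1.6667, 0).

z∈(-1.6667,0).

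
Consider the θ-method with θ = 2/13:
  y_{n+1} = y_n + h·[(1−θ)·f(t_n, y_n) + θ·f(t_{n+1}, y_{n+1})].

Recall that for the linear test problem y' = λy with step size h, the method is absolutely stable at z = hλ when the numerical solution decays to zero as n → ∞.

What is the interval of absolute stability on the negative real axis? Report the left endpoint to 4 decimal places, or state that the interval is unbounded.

(-2.8889, 0).

Test eqn y'=λy, z=hλ:
  y_{n+1} = y_n + z·[11/13·y_n + 2/13·y_{n+1}] ⇒ (1 − 2/13z)y_{n+1} = (1 + 11/13z)y_n
  R(z) = (1 + 11/13z)/(1 − 2/13z).

Solve |R(x)|<1 on ℝ⁻.
x=-0.63: |R|=0.4257
R=−1: 1+11/13x = −1+2/13x ⇒ -9/13x=2 ⇒ x=2/(-9/13)=-2.8889
Confirm numerically:
  x=-2.317: |R|=0.70812 <1
  x=-1.586: |R|=0.27492 <1
  x=-1.178: |R|=0.00274 <1
  x=-3.295: |R|=1.18657 >1
  x=-3.244: |R|=1.16400 >1
  x=-3.066: |R|=1.08332 >1
Stable set (-2.8889, 0).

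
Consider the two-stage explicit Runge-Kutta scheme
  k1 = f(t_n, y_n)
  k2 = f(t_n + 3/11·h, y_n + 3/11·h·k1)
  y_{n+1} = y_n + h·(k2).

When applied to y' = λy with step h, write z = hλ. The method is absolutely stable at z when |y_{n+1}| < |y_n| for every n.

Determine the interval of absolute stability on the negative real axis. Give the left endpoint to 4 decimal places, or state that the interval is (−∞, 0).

On y'=λy, z=hλ:
  k1=λy_n ⇒ h·k1=z·y_n;  k2=λ(1+3/11z)y_n ⇒ h·k2=z(1+3/11z)y_n
  y_{n+1}/y_n = 1 + z(1+3/11z) = 1 + z + 3/11z²
  ⇒ R(z) = 1 + z + 3/11z².

Need |R(x)|<1, x<0.
x=-1.55: |R|=0.1052
R=1: x+3/11x²=0 ⇒ x=−11/3=-3.6667; min R=1−1/(4·3/11)=0.0833>−1
Confirm numerically:
  x=-3.436: |R|=0.78384 <1
  x=-3.348: |R|=0.70903 <1
  x=-2.765: |R|=0.32006 <1
  x=-2.384: |R|=0.16603 <1
  x=-4.211: |R|=1.62514 >1
  x=-4.124: |R|=1.51438 >1
  x=-3.695: |R|=1.02855 >1
Stable set (-3.6667, 0).

(-3.6667, 0).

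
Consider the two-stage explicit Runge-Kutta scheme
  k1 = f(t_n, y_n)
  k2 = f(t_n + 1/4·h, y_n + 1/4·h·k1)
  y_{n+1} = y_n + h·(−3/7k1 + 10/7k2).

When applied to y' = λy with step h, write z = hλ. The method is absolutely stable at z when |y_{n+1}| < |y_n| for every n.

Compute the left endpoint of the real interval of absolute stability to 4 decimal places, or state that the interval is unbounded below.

z* = -2.8000.

With y'=λy (z=hλ):
  k1=λy_n ⇒ h·k1=z·y_n;  k2=λ(1+1/4z)y_n ⇒ h·k2=z(1+1/4z)y_n
  y_{n+1}/y_n = 1 − 3/7z + 10/7z(1+1/4z) = 1 + z + 5/14z²
  so R(z) = 1 + z + 5/14z².

Need |R(x)|<1, x<0.
x=-1.16: |R|=0.3206
R=1: x+5/14x²=0 ⇒ x=−14/5=-2.8000; min R=1−1/(4·5/14)=0.3000>−1
Confirm numerically:
  x=-2.743: |R|=0.94416 <1
  x=-2.190: |R|=0.52289 <1
  x=-1.257: |R|=0.30730 <1
  x=-1.184: |R|=0.31666 <1
  x=-3.006: |R|=1.22116 >1
  x=-2.838: |R|=1.03852 >1
So |R|<1 on (-2.8000, 0).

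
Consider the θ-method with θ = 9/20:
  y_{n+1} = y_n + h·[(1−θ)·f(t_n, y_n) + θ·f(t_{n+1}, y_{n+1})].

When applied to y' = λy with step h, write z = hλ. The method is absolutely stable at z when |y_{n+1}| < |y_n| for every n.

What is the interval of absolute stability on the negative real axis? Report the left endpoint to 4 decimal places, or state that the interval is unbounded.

On y'=λy, z=hλ:
  y_{n+1} = y_n + z·[11/20·y_n + 9/20·y_{n+1}] ⇒ (1 − 9/20z)y_{n+1} = (1 + 11/20z)y_n
  R(z) = (1 + 11/20z)/(1 − 9/20z).

Need |R(x)|<1, x<0.
x=-1.39: |R|=0.1449
R=−1: 1+11/20x = −1+9/20x ⇒ -1/10x=2 ⇒ x=2/(-1/10)=-20.0000
Confirm numerically:
  x=-19.280: |R|=0.99256 <1
  x=-15.888: |R|=0.94954 <1
  x=-13.105: |R|=0.90003 <1
  x=-20.187: |R|=1.00185 >1
  x=-20.120: |R|=1.00119 >1
  x=-20.098: |R|=1.00098 >1
Stable set (-20.0000, 0).

(-20.0000, 0).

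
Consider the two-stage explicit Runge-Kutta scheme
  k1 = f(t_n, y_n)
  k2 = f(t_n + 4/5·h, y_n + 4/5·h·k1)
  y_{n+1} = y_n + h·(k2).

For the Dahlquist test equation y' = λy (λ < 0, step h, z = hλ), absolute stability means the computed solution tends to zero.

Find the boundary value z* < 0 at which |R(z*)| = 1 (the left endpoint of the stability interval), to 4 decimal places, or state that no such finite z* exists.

On y'=λy, z=hλ:
  k1=λy_n ⇒ h·k1=z·y_n;  k2=λ(1+4/5z)y_n ⇒ h·k2=z(1+4/5z)y_n
  y_{n+1}/y_n = 1 + z(1+4/5z) = 1 + z + 4/5z²
  Hence R(z) = 1 + z + 4/5z².

Boundary: |R(x)|=1, x<0.
x=-0.66: |R|=0.6885
R=1: x+4/5x²=0 ⇒ x=−5/4=-1.2500; min R=1−1/(4·4/5)=0.6875>−1
Confirm numerically:
  x=-1.133: |R|=0.89395 <1
  x=-0.661: |R|=0.68854 <1
  x=-0.587: |R|=0.68866 <1
  x=-0.541: |R|=0.69314 <1
  x=-1.483: |R|=1.27643 >1
  x=-1.427: |R|=1.20206 >1
  x=-1.310: |R|=1.06288 >1
So |R|<1 on (-1.2500, 0).

z* = -1.2500.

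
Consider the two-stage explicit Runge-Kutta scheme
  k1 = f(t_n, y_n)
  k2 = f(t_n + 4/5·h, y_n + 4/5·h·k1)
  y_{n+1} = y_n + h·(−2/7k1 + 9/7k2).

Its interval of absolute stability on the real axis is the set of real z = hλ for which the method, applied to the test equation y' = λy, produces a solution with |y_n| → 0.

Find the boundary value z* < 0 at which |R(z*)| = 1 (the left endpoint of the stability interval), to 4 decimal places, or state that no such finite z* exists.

left endpoint -0.9722.

Set f=λy, z=hλ:
  k1=λy_n ⇒ h·k1=z·y_n;  k2=λ(1+4/5z)y_n ⇒ h·k2=z(1+4/5z)y_n
  y_{n+1}/y_n = 1 − 2/7z + 9/7z(1+4/5z) = 1 + z + 36/35z²
  ⇒ R(z) = 1 + z + 36/35z².

Need |R(x)|<1, x<0.
x=-1.61: |R|=2.0562
R=1: x+36/35x²=0 ⇒ x=−35/36=-0.9722; min R=1−1/(4·36/35)=0.7569>−1
Confirm numerically:
  x=-0.913: |R|=0.94439 <1
  x=-0.760: |R|=0.83410 <1
  x=-0.640: |R|=0.78130 <1
  x=-1.232: |R|=1.32919 >1
  x=-1.202: |R|=1.28408 >1
  x=-1.075: |R|=1.11364 >1
Stable set (-0.9722, 0).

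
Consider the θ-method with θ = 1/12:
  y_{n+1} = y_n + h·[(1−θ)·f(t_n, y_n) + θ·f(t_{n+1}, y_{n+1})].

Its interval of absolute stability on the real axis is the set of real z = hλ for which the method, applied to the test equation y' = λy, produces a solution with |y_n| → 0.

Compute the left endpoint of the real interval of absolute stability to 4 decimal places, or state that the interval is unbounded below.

z* = -2.4000.

Test eqn y'=λy, z=hλ:
  y_{n+1} = y_n + z·[11/12·y_n + 1/12·y_{n+1}] ⇒ (1 − 1/12z)y_{n+1} = (1 + 11/12z)y_n
  R(z) = (1 + 11/12z)/(1 − 1/12z).

Boundary: |R(x)|=1, x<0.
x=-1.49: |R|=0.3254
R=−1: 1+11/12x = −1+1/12x ⇒ -5/6x=2 ⇒ x=2/(-5/6)=-2.4000
Confirm numerically:
  x=-2.271: |R|=0.90961 <1
  x=-2.121: |R|=0.80242 <1
  x=-1.827: |R|=0.58559 <1
  x=-2.784: |R|=1.25974 >1
  x=-2.602: |R|=1.13834 >1
  x=-2.493: |R|=1.06417 >1
Stable set (-2.4000, 0).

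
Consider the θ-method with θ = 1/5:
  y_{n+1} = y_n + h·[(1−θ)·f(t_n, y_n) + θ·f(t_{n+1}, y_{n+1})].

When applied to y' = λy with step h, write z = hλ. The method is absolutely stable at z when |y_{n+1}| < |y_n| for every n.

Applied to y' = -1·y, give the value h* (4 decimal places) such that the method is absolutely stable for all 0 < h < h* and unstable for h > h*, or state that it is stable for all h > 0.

(-3.3333,0); λ=-1 ⇒ h* = (10/3)/1 = 3.3333.

On y'=λy, z=hλ:
  y_{n+1} = y_n + z·[4/5·y_n + 1/5·y_{n+1}] ⇒ (1 − 1/5z)y_{n+1} = (1 + 4/5z)y_n
  R(z) = (1 + 4/5z)/(1 − 1/5z).

Need |R(x)|<1, x<0.
x=-0.5: |R|=0.5455
R=−1: 1+4/5x = −1+1/5x ⇒ -3/5x=2 ⇒ x=2/(-3/5)=-3.3333
Confirm numerically:
  x=-2.769: |R|=0.78208 <1
  x=-2.208: |R|=0.53163 <1
  x=-2.166: |R|=0.51130 <1
  x=-1.420: |R|=0.10592 <1
  x=-3.920: |R|=1.19731 >1
  x=-3.859: |R|=1.17801 >1
Stable set (-3.3333, 0).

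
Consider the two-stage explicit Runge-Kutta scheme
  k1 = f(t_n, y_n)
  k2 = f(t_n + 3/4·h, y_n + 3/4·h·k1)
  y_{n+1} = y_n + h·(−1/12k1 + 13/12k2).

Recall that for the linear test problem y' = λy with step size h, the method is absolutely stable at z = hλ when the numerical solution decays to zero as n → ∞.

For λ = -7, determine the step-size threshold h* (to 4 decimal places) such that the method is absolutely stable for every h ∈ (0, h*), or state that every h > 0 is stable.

Set f=λy, z=hλ:
  k1=λy_n ⇒ h·k1=z·y_n;  k2=λ(1+3/4z)y_n ⇒ h·k2=z(1+3/4z)y_n
  y_{n+1}/y_n = 1 − 1/12z + 13/12z(1+3/4z) = 1 + z + 13/16z²
  Hence R(z) = 1 + z + 13/16z².

Find x<0 with |R(x)|<1.
x=-0.93: |R|=0.7727
R=1: x+13/16x²=0 ⇒ x=−16/13=-1.2308; min R=1−1/(4·13/16)=0.6923>−1
Confirm numerically:
  x=-1.130: |R|=0.90748 <1
  x=-1.096: |R|=0.87999 <1
  x=-0.809: |R|=0.72277 <1
  x=-0.662: |R|=0.69407 <1
  x=-1.790: |R|=1.81333 >1
  x=-1.610: |R|=1.49608 >1
  x=-1.442: |R|=1.24748 >1
So |R|<1 on (-1.2308, 0).

(-1.2308,0); λ=-7 ⇒ h* = (16/13)/7 = 0.1758.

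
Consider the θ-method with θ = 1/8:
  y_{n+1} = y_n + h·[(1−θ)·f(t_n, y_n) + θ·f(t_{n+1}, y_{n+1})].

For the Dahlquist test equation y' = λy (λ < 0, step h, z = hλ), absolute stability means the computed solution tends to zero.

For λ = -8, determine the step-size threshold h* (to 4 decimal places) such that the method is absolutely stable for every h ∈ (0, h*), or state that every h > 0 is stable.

(-2.6667,0); λ=-8 ⇒ h* = (8/3)/8 = 0.3333.

Test eqn y'=λy, z=hλ:
  y_{n+1} = y_n + z·[7/8·y_n + 1/8·y_{n+1}] ⇒ (1 − 1/8z)y_{n+1} = (1 + 7/8z)y_n
  R(z) = (1 + 7/8z)/(1 − 1/8z).

Find x<0 with |R(x)|<1.
x=-0.47: |R|=0.5561
R=−1: 1+7/8x = −1+1/8x ⇒ -3/4x=2 ⇒ x=2/(-3/4)=-2.6667
Confirm numerically:
  x=-2.567: |R|=0.94341 <1
  x=-1.437: |R|=0.21818 <1
  x=-1.285: |R|=0.10716 <1
  x=-1.141: |R|=0.00142 <1
  x=-3.206: |R|=1.28877 >1
  x=-3.167: |R|=1.26883 >1
  x=-2.733: |R|=1.03708 >1
Interval (-2.6667, 0).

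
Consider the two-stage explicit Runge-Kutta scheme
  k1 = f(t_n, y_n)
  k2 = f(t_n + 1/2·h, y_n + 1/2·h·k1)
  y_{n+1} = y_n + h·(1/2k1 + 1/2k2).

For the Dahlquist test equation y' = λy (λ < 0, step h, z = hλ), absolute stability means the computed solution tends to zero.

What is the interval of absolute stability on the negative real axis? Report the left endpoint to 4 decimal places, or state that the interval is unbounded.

Test eqn y'=λy, z=hλ:
  k1=λy_n ⇒ h·k1=z·y_n;  k2=λ(1+1/2z)y_n ⇒ h·k2=z(1+1/2z)y_n
  y_{n+1}/y_n = 1 + 1/2z + 1/2z(1+1/2z) = 1 + z + 1/4z²
  ⇒ R(z) = 1 + z + 1/4z².

Boundary: |R(x)|=1, x<0.
x=-1.77: |R|=0.0132
R=1: x+1/4x²=0 ⇒ x=−4=-4.0000; min R=1−1/(4·1/4)=0.0000>−1
Confirm numerically:
  x=-3.574: |R|=0.61937 <1
  x=-3.162: |R|=0.33756 <1
  x=-2.303: |R|=0.02295 <1
  x=-1.859: |R|=0.00497 <1
  x=-4.516: |R|=1.58256 >1
  x=-4.504: |R|=1.56750 >1
Interval (-4.0000, 0).

(-4.0000, 0).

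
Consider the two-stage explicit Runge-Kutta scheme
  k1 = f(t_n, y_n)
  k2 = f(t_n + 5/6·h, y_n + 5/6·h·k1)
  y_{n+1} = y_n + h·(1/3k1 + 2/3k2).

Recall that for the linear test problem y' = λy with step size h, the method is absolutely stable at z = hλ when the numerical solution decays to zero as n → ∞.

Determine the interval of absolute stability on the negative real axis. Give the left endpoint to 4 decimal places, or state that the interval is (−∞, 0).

z∈(-1.8000,0).

Test eqn y'=λy, z=hλ:
  k1=λy_n ⇒ h·k1=z·y_n;  k2=λ(1+5/6z)y_n ⇒ h·k2=z(1+5/6z)y_n
  y_{n+1}/y_n = 1 + 1/3z + 2/3z(1+5/6z) = 1 + z + 5/9z²
  Hence R(z) = 1 + z + 5/9z².

Find x<0 with |R(x)|<1.
x=-1.14: |R|=0.5820
R=1: x+5/9x²=0 ⇒ x=−9/5=-1.8000; min R=1−1/(4·5/9)=0.5500>−1
Confirm numerically:
  x=-1.658: |R|=0.86920 <1
  x=-1.448: |R|=0.71684 <1
  x=-1.232: |R|=0.61124 <1
  x=-1.203: |R|=0.60101 <1
  x=-2.195: |R|=1.48168 >1
  x=-2.193: |R|=1.47881 >1
Stable set (-1.8000, 0).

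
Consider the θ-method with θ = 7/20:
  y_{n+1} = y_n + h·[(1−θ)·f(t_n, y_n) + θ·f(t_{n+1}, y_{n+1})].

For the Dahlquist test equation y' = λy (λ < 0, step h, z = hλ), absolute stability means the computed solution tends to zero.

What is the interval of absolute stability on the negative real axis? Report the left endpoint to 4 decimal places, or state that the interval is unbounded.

Test eqn y'=λy, z=hλ:
  y_{n+1} = y_n + z·[13/20·y_n + 7/20·y_{n+1}] ⇒ (1 − 7/20z)y_{n+1} = (1 + 13/20z)y_n
  so R(z) = (1 + 13/20z)/(1 − 7/20z).

Solve |R(x)|<1 on ℝ⁻.
x=-1.65: |R|=0.0460
R=−1: 1+13/20x = −1+7/20x ⇒ -3/10x=2 ⇒ x=2/(-3/10)=-6.6667
Confirm numerically:
  x=-4.527: |R|=0.75163 <1
  x=-2.764: |R|=0.40490 <1
  x=-2.690: |R|=0.38553 <1
  x=-6.932: |R|=1.02323 >1
  x=-6.725: |R|=1.00522 >1
So |R|<1 on (-6.6667, 0).

z∈(-6.6667,0).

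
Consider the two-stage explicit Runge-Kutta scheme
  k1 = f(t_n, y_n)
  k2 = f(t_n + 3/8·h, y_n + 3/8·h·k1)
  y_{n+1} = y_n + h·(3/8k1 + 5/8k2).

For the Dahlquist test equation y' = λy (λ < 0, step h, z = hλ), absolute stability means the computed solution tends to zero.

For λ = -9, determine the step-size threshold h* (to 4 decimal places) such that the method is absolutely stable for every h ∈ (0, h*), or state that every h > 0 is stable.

Set f=λy, z=hλ:
  k1=λy_n ⇒ h·k1=z·y_n;  k2=λ(1+3/8z)y_n ⇒ h·k2=z(1+3/8z)y_n
  y_{n+1}/y_n = 1 + 3/8z + 5/8z(1+3/8z) = 1 + z + 15/64z²
  R(z) = 1 + z + 15/64z².

Boundary: |R(x)|=1, x<0.
x=-0.72: |R|=0.4015
R=1: x+15/64x²=0 ⇒ x=−64/15=-4.2667; min R=1−1/(4·15/64)=-0.0667>−1
Confirm numerically:
  x=-3.364: |R|=0.28830 <1
  x=-2.667: |R|=0.00008 <1
  x=-2.263: |R|=0.06273 <1
  x=-2.120: |R|=0.06663 <1
  x=-4.588: |R|=1.34553 >1
  x=-4.428: |R|=1.16743 >1
Stable set (-4.2667, 0).

(-4.2667,0); λ=-9 ⇒ h* = (64/15)/9 = 0.4741.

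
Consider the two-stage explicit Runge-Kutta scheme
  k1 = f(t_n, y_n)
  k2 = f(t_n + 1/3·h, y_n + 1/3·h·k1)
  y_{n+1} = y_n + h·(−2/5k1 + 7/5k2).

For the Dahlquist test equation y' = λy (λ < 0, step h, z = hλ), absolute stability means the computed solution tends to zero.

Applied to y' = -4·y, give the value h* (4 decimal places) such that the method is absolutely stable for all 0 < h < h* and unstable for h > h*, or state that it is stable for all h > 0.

Set f=λy, z=hλ:
  k1=λy_n ⇒ h·k1=z·y_n;  k2=λ(1+1/3z)y_n ⇒ h·k2=z(1+1/3z)y_n
  y_{n+1}/y_n = 1 − 2/5z + 7/5z(1+1/3z) = 1 + z + 7/15z²
  ⇒ R(z) = 1 + z + 7/15z².

Boundary: |R(x)|=1, x<0.
x=-1.77: |R|=0.6920
R=1: x+7/15x²=0 ⇒ x=−15/7=-2.1429; min R=1−1/(4·7/15)=0.4643>−1
Confirm numerically:
  x=-1.506: |R|=0.55242 <1
  x=-1.259: |R|=0.48070 <1
  x=-1.124: |R|=0.46558 <1
  x=-2.588: |R|=1.53761 >1
  x=-2.475: |R|=1.38363 >1
  x=-2.314: |R|=1.18481 >1
Stable set (-2.1429, 0).

(-2.1429,0); λ=-4 ⇒ h* = (15/7)/4 = 0.5357.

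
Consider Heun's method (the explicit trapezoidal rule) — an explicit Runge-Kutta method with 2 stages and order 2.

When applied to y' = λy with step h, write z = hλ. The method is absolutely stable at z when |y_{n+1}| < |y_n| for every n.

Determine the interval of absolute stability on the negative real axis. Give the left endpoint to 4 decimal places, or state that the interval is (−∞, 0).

(-2.0000, 0).

With y'=λy (z=hλ):
  order 2, 2-stage ⇒ R(z)=1+z+z^2/2
  (e.g. R(-0.7)=0.54500, |R|=0.54500)

Find x<0 with |R(x)|<1.
x=-0.7: |R|=0.5450
|R(-1.21)|=0.5221 |R(-1.19)|=0.5181 |R(-0.66)|=0.5578
Bisect:
  x_lo=-2.4798 |R|=1.5949  x_hi=-0.1186 |R|=0.8885
  mid=-1.29919 |R|=0.54476 →hi
  mid=-1.88949 |R|=0.89560 →hi
  mid=-2.18465 |R|=1.20169 →lo
  mid=-2.03707 |R|=1.03776 →lo
  mid=-1.96328 |R|=0.96395 →hi
  mid=-2.00017 |R|=1.00017 →lo
  mid=-1.98173 |R|=0.98189 →hi
  mid=-1.99095 |R|=0.99099 →hi
  ...
  [-2.00003,-1.99989] ⇒ x*=-2.0000
Interval (-2.0000, 0).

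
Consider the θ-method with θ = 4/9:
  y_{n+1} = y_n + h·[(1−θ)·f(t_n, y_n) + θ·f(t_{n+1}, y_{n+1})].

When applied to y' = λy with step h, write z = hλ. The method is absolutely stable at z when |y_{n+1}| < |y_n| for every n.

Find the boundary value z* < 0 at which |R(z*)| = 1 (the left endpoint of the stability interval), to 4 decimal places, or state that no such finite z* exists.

left endpoint -18.0000.

On y'=λy, z=hλ:
  y_{n+1} = y_n + z·[5/9·y_n + 4/9·y_{n+1}] ⇒ (1 − 4/9z)y_{n+1} = (1 + 5/9z)y_n
  R(z) = (1 + 5/9z)/(1 − 4/9z).

Boundary: |R(x)|=1, x<0.
x=-0.67: |R|=0.4837
R=−1: 1+5/9x = −1+4/9x ⇒ -1/9x=2 ⇒ x=2/(-1/9)=-18.0000
Confirm numerically:
  x=-13.748: |R|=0.93355 <1
  x=-12.997: |R|=0.91797 <1
  x=-11.922: |R|=0.89278 <1
  x=-9.140: |R|=0.80553 <1
  x=-18.310: |R|=1.00377 >1
  x=-18.078: |R|=1.00096 >1
  x=-18.026: |R|=1.00032 >1
Interval (-18.0000, 0).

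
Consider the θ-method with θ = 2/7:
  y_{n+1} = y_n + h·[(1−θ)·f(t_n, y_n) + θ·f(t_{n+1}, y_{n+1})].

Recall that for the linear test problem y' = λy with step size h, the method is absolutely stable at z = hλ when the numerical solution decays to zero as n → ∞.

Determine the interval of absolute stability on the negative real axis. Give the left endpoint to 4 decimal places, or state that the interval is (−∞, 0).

Test eqn y'=λy, z=hλ:
  y_{n+1} = y_n + z·[5/7·y_n + 2/7·y_{n+1}] ⇒ (1 − 2/7z)y_{n+1} = (1 + 5/7z)y_n
  ⇒ R(z) = (1 + 5/7z)/(1 − 2/7z).

Solve |R(x)|<1 on ℝ⁻.
x=-0.55: |R|=0.5247
R=−1: 1+5/7x = −1+2/7x ⇒ -3/7x=2 ⇒ x=2/(-3/7)=-4.6667
Confirm numerically:
  x=-4.181: |R|=0.90516 <1
  x=-2.878: |R|=0.57934 <1
  x=-2.856: |R|=0.57269 <1
  x=-2.260: |R|=0.37326 <1
  x=-5.107: |R|=1.07674 >1
  x=-5.012: |R|=1.06086 >1
  x=-4.898: |R|=1.04132 >1
Interval (-4.6667, 0).

z∈(-4.6667,0).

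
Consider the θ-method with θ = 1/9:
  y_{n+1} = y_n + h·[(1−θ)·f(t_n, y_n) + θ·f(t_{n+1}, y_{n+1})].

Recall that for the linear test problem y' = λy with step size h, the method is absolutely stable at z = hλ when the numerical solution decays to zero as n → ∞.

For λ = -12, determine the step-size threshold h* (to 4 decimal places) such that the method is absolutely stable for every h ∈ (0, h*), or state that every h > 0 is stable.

(-2.5714,0); λ=-12 ⇒ h* = (18/7)/12 = 0.2143.

On y'=λy, z=hλ:
  y_{n+1} = y_n + z·[8/9·y_n + 1/9·y_{n+1}] ⇒ (1 − 1/9z)y_{n+1} = (1 + 8/9z)y_n
  so R(z) = (1 + 8/9z)/(1 − 1/9z).

Boundary: |R(x)|=1, x<0.
x=-0.93: |R|=0.1571
R=−1: 1+8/9x = −1+1/9x ⇒ -7/9x=2 ⇒ x=2/(-7/9)=-2.5714
Confirm numerically:
  x=-2.395: |R|=0.89162 <1
  x=-1.905: |R|=0.57221 <1
  x=-1.220: |R|=0.07436 <1
  x=-2.968: |R|=1.23195 >1
  x=-2.765: |R|=1.11517 >1
  x=-2.702: |R|=1.07811 >1
So |R|<1 on (-2.5714, 0).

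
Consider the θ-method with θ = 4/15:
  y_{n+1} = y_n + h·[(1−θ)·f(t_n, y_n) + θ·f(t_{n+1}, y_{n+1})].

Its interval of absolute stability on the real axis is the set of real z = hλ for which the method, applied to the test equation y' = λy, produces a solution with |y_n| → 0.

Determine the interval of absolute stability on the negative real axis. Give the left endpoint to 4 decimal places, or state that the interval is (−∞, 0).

Test eqn y'=λy, z=hλ:
  y_{n+1} = y_n + z·[11/15·y_n + 4/15·y_{n+1}] ⇒ (1 − 4/15z)y_{n+1} = (1 + 11/15z)y_n
  ⇒ R(z) = (1 + 11/15z)/(1 − 4/15z).

Solve |R(x)|<1 on ℝ⁻.
x=-1.31: |R|=0.0292
R=−1: 1+11/15x = −1+4/15x ⇒ -7/15x=2 ⇒ x=2/(-7/15)=-4.2857
Confirm numerically:
  x=-4.115: |R|=0.96202 <1
  x=-3.385: |R|=0.77908 <1
  x=-3.269: |R|=0.74651 <1
  x=-3.236: |R|=0.73705 <1
  x=-4.608: |R|=1.06748 >1
  x=-4.318: |R|=1.00700 >1
So |R|<1 on (-4.2857, 0).

(-4.2857, 0).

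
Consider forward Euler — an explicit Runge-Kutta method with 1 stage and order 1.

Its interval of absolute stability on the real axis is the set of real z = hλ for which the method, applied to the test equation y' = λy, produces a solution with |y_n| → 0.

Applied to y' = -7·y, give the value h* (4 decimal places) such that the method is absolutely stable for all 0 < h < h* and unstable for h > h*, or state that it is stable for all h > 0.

Test eqn y'=λy, z=hλ:
  order 1, 1-stage ⇒ R(z)=1+z
  (e.g. R(-1.49)=-0.49000, |R|=0.49000)

Find x<0 with |R(x)|<1.
x=-1.49: |R|=0.4900
|R(-2.22)|=1.2200 |R(-1.67)|=0.6700 |R(-0.96)|=0.0400
Bisect:
  x_lo=-2.3407 |R|=1.3407  x_hi=-0.1757 |R|=0.8243
  mid=-1.25822 |R|=0.25822 →hi
  mid=-1.79947 |R|=0.79947 →hi
  mid=-2.07010 |R|=1.07010 →lo
  mid=-1.93478 |R|=0.93478 →hi
  mid=-2.00244 |R|=1.00244 →lo
  mid=-1.96861 |R|=0.96861 →hi
  mid=-1.98553 |R|=0.98553 →hi
  mid=-1.99398 |R|=0.99398 →hi
  ...
  [-2.00006,-1.99993] ⇒ x*=-2.0000
Stable set (-2.0000, 0).

(-2.0000,0); λ=-7 ⇒ h* = 0.2857.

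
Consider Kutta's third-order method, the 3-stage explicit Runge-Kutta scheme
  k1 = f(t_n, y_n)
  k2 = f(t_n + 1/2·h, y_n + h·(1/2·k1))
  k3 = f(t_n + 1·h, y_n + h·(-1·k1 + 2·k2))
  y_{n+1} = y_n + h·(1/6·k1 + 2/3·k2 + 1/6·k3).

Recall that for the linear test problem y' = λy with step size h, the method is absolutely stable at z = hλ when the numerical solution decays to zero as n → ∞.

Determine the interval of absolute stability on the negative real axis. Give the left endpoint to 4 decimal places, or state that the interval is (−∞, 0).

Test eqn y'=λy, z=hλ:
  order 3, 3-stage ⇒ R(z)=1+z+z^2/2+z^3/6
  (e.g. R(-1.66)=-0.04458, |R|=0.04458)

Solve |R(x)|<1 on ℝ⁻.
x=-1.66: |R|=0.0446
|R(-2.65)|=1.2404 |R(-1.74)|=0.1042 |R(-0.84)|=0.4140
Bisect:
  x_lo=-3.2647 |R|=2.7349  x_hi=-0.2382 |R|=0.7879
  mid=-1.75146 |R|=0.11312 →hi
  mid=-2.50808 |R|=0.99235 →hi
  mid=-2.88639 |R|=1.72864 →lo
  mid=-2.69724 |R|=1.33013 →lo
  mid=-2.60266 |R|=1.15407 →lo
  mid=-2.55537 |R|=1.07147 →lo
  mid=-2.53173 |R|=1.03148 →lo
  mid=-2.51990 |R|=1.01181 →lo
  mid=-2.51399 |R|=1.00205 →lo
  ...
  [-2.51288,-2.51270] ⇒ x*=-2.5127
Stable set (-2.5127, 0).

z∈(-2.5127,0).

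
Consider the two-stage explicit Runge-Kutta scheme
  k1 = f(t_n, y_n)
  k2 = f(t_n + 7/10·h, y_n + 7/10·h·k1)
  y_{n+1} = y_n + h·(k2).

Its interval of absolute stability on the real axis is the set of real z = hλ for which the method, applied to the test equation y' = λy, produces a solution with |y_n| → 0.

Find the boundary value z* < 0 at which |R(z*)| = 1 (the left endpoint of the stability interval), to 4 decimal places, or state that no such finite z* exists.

left endpoint -1.4286.

Test eqn y'=λy, z=hλ:
  k1=λy_n ⇒ h·k1=z·y_n;  k2=λ(1+7/10z)y_n ⇒ h·k2=z(1+7/10z)y_n
  y_{n+1}/y_n = 1 + z(1+7/10z) = 1 + z + 7/10z²
  ⇒ R(z) = 1 + z + 7/10z².

Solve |R(x)|<1 on ℝ⁻.
x=-1.2: |R|=0.8080
R=1: x+7/10x²=0 ⇒ x=−10/7=-1.4286; min R=1−1/(4·7/10)=0.6429>−1
Confirm numerically:
  x=-0.970: |R|=0.68863 <1
  x=-0.847: |R|=0.65519 <1
  x=-0.631: |R|=0.64771 <1
  x=-0.589: |R|=0.65384 <1
  x=-1.947: |R|=1.70657 >1
  x=-1.674: |R|=1.28759 >1
So |R|<1 on (-1.4286, 0).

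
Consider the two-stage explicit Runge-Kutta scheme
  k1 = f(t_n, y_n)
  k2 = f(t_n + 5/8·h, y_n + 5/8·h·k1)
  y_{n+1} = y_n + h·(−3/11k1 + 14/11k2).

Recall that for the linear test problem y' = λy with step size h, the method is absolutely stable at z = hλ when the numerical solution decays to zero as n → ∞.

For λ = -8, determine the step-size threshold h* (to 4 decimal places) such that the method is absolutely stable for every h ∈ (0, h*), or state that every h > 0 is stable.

(-1.2571,0); λ=-8 ⇒ h* = (44/35)/8 = 0.1571.

Set f=λy, z=hλ:
  k1=λy_n ⇒ h·k1=z·y_n;  k2=λ(1+5/8z)y_n ⇒ h·k2=z(1+5/8z)y_n
  y_{n+1}/y_n = 1 − 3/11z + 14/11z(1+5/8z) = 1 + z + 35/44z²
  ⇒ R(z) = 1 + z + 35/44z².

Find x<0 with |R(x)|<1.
x=-0.33: |R|=0.7566
R=1: x+35/44x²=0 ⇒ x=−44/35=-1.2571; min R=1−1/(4·35/44)=0.6857>−1
Confirm numerically:
  x=-1.212: |R|=0.95648 <1
  x=-0.928: |R|=0.75703 <1
  x=-0.915: |R|=0.75097 <1
  x=-0.716: |R|=0.69179 <1
  x=-1.840: |R|=1.85309 >1
  x=-1.531: |R|=1.33351 >1
So |R|<1 on (-1.2571, 0).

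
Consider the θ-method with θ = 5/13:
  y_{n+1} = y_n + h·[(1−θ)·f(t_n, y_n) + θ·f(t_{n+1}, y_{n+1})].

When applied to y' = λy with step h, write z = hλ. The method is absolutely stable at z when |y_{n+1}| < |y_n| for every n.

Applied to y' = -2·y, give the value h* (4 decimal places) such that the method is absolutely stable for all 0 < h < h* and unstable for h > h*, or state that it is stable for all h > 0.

(-8.6667,0); λ=-2 ⇒ h* = (26/3)/2 = 4.3333.

Test eqn y'=λy, z=hλ:
  y_{n+1} = y_n + z·[8/13·y_n + 5/13·y_{n+1}] ⇒ (1 − 5/13z)y_{n+1} = (1 + 8/13z)y_n
  so R(z) = (1 + 8/13z)/(1 − 5/13z).

Need |R(x)|<1, x<0.
x=-1.37: |R|=0.1028
R=−1: 1+8/13x = −1+5/13x ⇒ -3/13x=2 ⇒ x=2/(-3/13)=-8.6667
Confirm numerically:
  x=-7.592: |R|=0.93673 <1
  x=-6.568: |R|=0.86265 <1
  x=-5.195: |R|=0.73278 <1
  x=-9.215: |R|=1.02785 >1
  x=-8.855: |R|=1.00986 >1
Interval (-8.6667, 0).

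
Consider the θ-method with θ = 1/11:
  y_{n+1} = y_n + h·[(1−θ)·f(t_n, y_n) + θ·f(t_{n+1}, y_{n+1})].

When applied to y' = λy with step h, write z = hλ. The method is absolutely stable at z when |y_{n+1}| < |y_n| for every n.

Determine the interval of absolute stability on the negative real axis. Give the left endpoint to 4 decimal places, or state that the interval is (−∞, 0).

Test eqn y'=λy, z=hλ:
  y_{n+1} = y_n + z·[10/11·y_n + 1/11·y_{n+1}] ⇒ (1 − 1/11z)y_{n+1} = (1 + 10/11z)y_n
  ⇒ R(z) = (1 + 10/11z)/(1 − 1/11z).

Solve |R(x)|<1 on ℝ⁻.
x=-1.71: |R|=0.4799
R=−1: 1+10/11x = −1+1/11x ⇒ -9/11x=2 ⇒ x=2/(-9/11)=-2.4444
Confirm numerically:
  x=-2.313: |R|=0.91114 <1
  x=-2.310: |R|=0.90909 <1
  x=-1.793: |R|=0.54170 <1
  x=-3.038: |R|=1.38054 >1
  x=-2.968: |R|=1.33734 >1
So |R|<1 on (-2.4444, 0).

z∈(-2.4444,0).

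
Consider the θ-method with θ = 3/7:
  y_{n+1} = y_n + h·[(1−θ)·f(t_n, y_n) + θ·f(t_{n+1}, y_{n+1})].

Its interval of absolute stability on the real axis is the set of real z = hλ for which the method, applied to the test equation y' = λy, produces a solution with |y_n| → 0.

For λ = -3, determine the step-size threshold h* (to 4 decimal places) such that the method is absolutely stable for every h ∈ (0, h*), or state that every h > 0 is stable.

(-14.0000,0); λ=-3 ⇒ h* = (14)/3 = 4.6667.

On y'=λy, z=hλ:
  y_{n+1} = y_n + z·[4/7·y_n + 3/7·y_{n+1}] ⇒ (1 − 3/7z)y_{n+1} = (1 + 4/7z)y_n
  so R(z) = (1 + 4/7z)/(1 − 3/7z).

Boundary: |R(x)|=1, x<0.
x=-0.34: |R|=0.7032
R=−1: 1+4/7x = −1+3/7x ⇒ -1/7x=2 ⇒ x=2/(-1/7)=-14.0000
Confirm numerically:
  x=-11.747: |R|=0.94666 <1
  x=-6.999: |R|=0.74994 <1
  x=-6.626: |R|=0.72565 <1
  x=-14.502: |R|=1.00994 >1
  x=-14.177: |R|=1.00357 >1
  x=-14.147: |R|=1.00297 >1
Stable set (-14.0000, 0).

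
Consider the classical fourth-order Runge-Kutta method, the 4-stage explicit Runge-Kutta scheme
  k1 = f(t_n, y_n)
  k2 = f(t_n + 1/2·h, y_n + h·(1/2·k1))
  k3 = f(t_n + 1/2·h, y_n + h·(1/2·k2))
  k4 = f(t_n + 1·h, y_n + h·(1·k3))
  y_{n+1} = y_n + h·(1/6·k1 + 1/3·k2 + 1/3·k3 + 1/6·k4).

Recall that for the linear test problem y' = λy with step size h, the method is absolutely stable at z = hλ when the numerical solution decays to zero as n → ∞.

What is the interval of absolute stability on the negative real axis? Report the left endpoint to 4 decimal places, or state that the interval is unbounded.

Test eqn y'=λy, z=hλ:
  order 4, 4-stage ⇒ R(z)=1+z+z^2/2+z^3/6+z^4/24
  (e.g. R(-0.83)=0.43893, |R|=0.43893)

Need |R(x)|<1, x<0.
x=-0.83: |R|=0.4389
|R(-2.98)|=1.3355 |R(-1.16)|=0.3281 |R(-0.83)|=0.4389
Bisect:
  x_lo=-3.6052 |R|=3.1229  x_hi=-0.0687 |R|=0.9336
  mid=-1.83699 |R|=0.29159 →hi
  mid=-2.72111 |R|=0.90747 →hi
  mid=-3.16318 |R|=1.73611 →lo
  mid=-2.94214 |R|=1.26341 →lo
  mid=-2.83163 |R|=1.07214 →lo
  mid=-2.77637 |R|=0.98663 →hi
  mid=-2.80400 |R|=1.02857 →lo
  ...
  [-2.78544,-2.78522] ⇒ x*=-2.7853
So |R|<1 on (-2.7853, 0).

z∈(-2.7853,0).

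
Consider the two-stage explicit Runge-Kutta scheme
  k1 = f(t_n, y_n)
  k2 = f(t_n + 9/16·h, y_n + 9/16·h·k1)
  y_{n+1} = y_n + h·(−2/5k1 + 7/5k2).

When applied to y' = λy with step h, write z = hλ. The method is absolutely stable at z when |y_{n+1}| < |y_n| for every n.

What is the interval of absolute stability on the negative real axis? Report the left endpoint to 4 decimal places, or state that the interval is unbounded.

z∈(-1.2698,0).

Test eqn y'=λy, z=hλ:
  k1=λy_n ⇒ h·k1=z·y_n;  k2=λ(1+9/16z)y_n ⇒ h·k2=z(1+9/16z)y_n
  y_{n+1}/y_n = 1 − 2/5z + 7/5z(1+9/16z) = 1 + z + 63/80z²
  Hence R(z) = 1 + z + 63/80z².

Boundary: |R(x)|=1, x<0.
x=-0.44: |R|=0.7125
R=1: x+63/80x²=0 ⇒ x=−80/63=-1.2698; min R=1−1/(4·63/80)=0.6825>−1
Confirm numerically:
  x=-1.128: |R|=0.87400 <1
  x=-0.819: |R|=0.70922 <1
  x=-0.776: |R|=0.69821 <1
  x=-1.611: |R|=1.43282 >1
  x=-1.346: |R|=1.08073 >1
So |R|<1 on (-1.2698, 0).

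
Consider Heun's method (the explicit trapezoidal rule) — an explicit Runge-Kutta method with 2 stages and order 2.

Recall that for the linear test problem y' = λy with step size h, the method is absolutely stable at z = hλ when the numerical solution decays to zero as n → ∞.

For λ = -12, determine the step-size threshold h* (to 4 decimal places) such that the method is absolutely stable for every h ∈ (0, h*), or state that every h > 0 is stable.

Set f=λy, z=hλ:
  order 2, 2-stage ⇒ R(z)=1+z+z^2/2
  (e.g. R(-1.56)=0.65680, |R|=0.65680)

Find x<0 with |R(x)|<1.
x=-1.56: |R|=0.6568
|R(-1.52)|=0.6352 |R(-0.56)|=0.5968
Bisect:
  x_lo=-2.8201 |R|=2.1563  x_hi=-0.0743 |R|=0.9285
  mid=-1.44717 |R|=0.59998 →hi
  mid=-2.13361 |R|=1.14254 →lo
  mid=-1.79039 |R|=0.81236 →hi
  mid=-1.96200 |R|=0.96272 →hi
  mid=-2.04781 |R|=1.04895 →lo
  mid=-2.00490 |R|=1.00492 →lo
  mid=-1.98345 |R|=0.98359 →hi
  ...
  [-2.00004,-1.99988] ⇒ x*=-2.0000
Stable set (-2.0000, 0).

(-2.0000,0); λ=-12 ⇒ h* = 0.1667.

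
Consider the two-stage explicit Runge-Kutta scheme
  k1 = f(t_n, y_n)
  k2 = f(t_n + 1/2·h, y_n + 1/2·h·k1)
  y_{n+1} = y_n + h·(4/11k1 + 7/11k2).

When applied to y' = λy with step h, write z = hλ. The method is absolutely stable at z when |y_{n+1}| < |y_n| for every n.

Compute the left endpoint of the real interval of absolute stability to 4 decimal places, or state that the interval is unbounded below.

With y'=λy (z=hλ):
  k1=λy_n ⇒ h·k1=z·y_n;  k2=λ(1+1/2z)y_n ⇒ h·k2=z(1+1/2z)y_n
  y_{n+1}/y_n = 1 + 4/11z + 7/11z(1+1/2z) = 1 + z + 7/22z²
  so R(z) = 1 + z + 7/22z².

Find x<0 with |R(x)|<1.
x=-1.79: |R|=0.2295
R=1: x+7/22x²=0 ⇒ x=−22/7=-3.1429; min R=1−1/(4·7/22)=0.2143>−1
Confirm numerically:
  x=-2.811: |R|=0.70318 <1
  x=-2.352: |R|=0.40815 <1
  x=-2.037: |R|=0.28325 <1
  x=-1.753: |R|=0.22478 <1
  x=-3.670: |R|=1.61556 >1
  x=-3.517: |R|=1.41868 >1
  x=-3.309: |R|=1.17493 >1
Stable set (-3.1429, 0).

left endpoint -3.1429.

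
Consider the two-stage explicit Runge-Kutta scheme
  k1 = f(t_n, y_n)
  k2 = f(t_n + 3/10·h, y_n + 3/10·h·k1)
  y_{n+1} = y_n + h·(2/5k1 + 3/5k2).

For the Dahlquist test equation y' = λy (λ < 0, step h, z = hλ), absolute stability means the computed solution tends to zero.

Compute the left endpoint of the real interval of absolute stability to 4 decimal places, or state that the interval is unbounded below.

left endpoint -5.5556.

On y'=λy, z=hλ:
  k1=λy_n ⇒ h·k1=z·y_n;  k2=λ(1+3/10z)y_n ⇒ h·k2=z(1+3/10z)y_n
  y_{n+1}/y_n = 1 + 2/5z + 3/5z(1+3/10z) = 1 + z + 9/50z²
  ⇒ R(z) = 1 + z + 9/50z².

Need |R(x)|<1, x<0.
x=-0.31: |R|=0.7073
R=1: x+9/50x²=0 ⇒ x=−50/9=-5.5556; min R=1−1/(4·9/50)=-0.3889>−1
Confirm numerically:
  x=-4.650: |R|=0.24205 <1
  x=-4.132: |R|=0.05878 <1
  x=-3.466: |R|=0.30363 <1
  x=-2.643: |R|=0.38562 <1
  x=-5.926: |R|=1.39515 >1
  x=-5.910: |R|=1.37706 >1
  x=-5.655: |R|=1.10122 >1
Stable set (-5.5556, 0).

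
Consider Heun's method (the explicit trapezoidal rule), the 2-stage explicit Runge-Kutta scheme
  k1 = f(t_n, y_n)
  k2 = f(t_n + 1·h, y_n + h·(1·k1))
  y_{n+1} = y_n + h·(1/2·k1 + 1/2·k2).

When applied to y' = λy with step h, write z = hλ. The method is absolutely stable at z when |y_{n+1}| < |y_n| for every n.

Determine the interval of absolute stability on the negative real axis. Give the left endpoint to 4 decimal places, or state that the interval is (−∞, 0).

z∈(-2.0000,0).

Test eqn y'=λy, z=hλ:
  order 2, 2-stage ⇒ R(z)=1+z+z^2/2
  (e.g. R(-1.16)=0.51280, |R|=0.51280)

Find x<0 with |R(x)|<1.
x=-1.16: |R|=0.5128
|R(-2.2)|=1.2200 |R(-1.81)|=0.8281 |R(-1.57)|=0.6624
Bisect:
  x_lo=-2.4697 |R|=1.5800  x_hi=-0.1084 |R|=0.8975
  mid=-1.28904 |R|=0.54177 →hi
  mid=-1.87935 |R|=0.88663 →hi
  mid=-2.17451 |R|=1.18974 →lo
  mid=-2.02693 |R|=1.02729 →lo
  mid=-1.95314 |R|=0.95424 →hi
  mid=-1.99004 |R|=0.99009 →hi
  mid=-2.00848 |R|=1.00852 →lo
  mid=-1.99926 |R|=0.99926 →hi
  ...
  [-2.00013,-1.99998] ⇒ x*=-2.0000
Stable set (-2.0000, 0).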